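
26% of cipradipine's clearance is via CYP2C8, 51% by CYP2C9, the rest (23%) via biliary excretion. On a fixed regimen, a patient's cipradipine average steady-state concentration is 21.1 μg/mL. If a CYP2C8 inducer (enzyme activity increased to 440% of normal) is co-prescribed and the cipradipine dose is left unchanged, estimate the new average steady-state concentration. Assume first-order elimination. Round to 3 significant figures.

The CYP2C8 pathway (26% of clearance) increases to 4.4× activity: 0.26 × 4.4 = 1.144.
CYP2C9 (51%) and the residual 23% are unaffected.
Relative clearance = 1.144 + 0.51 + 0.23 = 1.884.
With dosing unchanged, average steady-state concentration scales as 1/CL: 21.1 / 1.884 = 11.2 μg/mL.

11.2 μg/mL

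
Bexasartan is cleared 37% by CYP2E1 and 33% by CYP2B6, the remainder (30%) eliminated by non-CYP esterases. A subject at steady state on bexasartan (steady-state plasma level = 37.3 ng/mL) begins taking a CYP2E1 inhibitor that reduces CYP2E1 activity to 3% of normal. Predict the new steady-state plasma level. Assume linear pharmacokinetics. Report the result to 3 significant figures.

The CYP2E1 pathway (37% of clearance) drops to 0.03× activity: 0.37 × 0.03 = 0.0111.
CYP2B6 (33%) and the residual 30% are unaffected.
Relative clearance = 0.0111 + 0.33 + 0.3 = 0.6411.
New steady-state plasma level = baseline ÷ relative clearance = 37.3 / 0.6411 = 58.2 ng/mL.

58.2 ng/mL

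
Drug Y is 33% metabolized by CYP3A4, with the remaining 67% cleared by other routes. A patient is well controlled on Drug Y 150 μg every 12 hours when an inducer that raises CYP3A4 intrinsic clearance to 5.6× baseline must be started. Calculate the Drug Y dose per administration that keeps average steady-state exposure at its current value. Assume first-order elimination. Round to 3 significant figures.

378 μg

The CYP3A4 pathway (33% of clearance) rises to 5.6× activity: 0.33 × 5.6 = 1.848.
Non-CYP routes (67%) are unchanged.
CL_new/CL_old = 1.848 + 0.67 = 2.518.
Exposure is unchanged when dose changes in proportion to clearance. New dose = 150 μg × 2.518 = 378 μg.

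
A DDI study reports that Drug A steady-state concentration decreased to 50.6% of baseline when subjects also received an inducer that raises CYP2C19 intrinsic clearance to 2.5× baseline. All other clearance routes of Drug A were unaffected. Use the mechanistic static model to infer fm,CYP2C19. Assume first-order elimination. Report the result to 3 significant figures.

Let fm be the CYP2C19 fraction. New clearance relative to baseline = fm × 2.5 + (1 − fm).
Steady-state concentration ratio = 1 / (new CL fraction), so new CL fraction = 1 / 0.506 = 1.976.
fm × 2.5 + 1 − fm = 1.976  ⇒  fm × (2.5 − 1) = 0.9763  ⇒  fm = 0.651.

0.651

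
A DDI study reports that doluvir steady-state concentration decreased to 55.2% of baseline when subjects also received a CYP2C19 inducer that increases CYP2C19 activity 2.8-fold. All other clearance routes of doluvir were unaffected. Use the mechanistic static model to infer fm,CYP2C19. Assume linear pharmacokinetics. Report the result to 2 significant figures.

Let x = fm,CYP2C19. Because steady-state concentration ∝ 1/CL, relative clearance rose to 1/0.552 = 1.812.
Setting x·2.8 + (1 − x) = 1.812 and solving: x = (1.812 − 1)/(2.8 − 1) = 0.45.

0.45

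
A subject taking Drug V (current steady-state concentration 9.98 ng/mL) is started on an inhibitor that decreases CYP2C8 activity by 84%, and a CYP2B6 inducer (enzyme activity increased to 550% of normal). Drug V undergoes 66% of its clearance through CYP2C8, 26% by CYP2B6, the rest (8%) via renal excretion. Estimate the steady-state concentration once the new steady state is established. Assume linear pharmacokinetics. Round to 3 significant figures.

6.18 ng/mL

The CYP2C8 pathway (66% of clearance) drops to 0.16× activity: 0.66 × 0.16 = 0.1056.
The CYP2B6 pathway (26% of clearance) rises to 5.5× activity: 0.26 × 5.5 = 1.43.
Non-CYP routes (8%) are unchanged.
New clearance relative to baseline: 0.1056 + 1.43 + 0.08 = 1.6156.
New steady-state concentration = 9.98 / 1.6156 = 6.18 ng/mL (concentration scales inversely with clearance).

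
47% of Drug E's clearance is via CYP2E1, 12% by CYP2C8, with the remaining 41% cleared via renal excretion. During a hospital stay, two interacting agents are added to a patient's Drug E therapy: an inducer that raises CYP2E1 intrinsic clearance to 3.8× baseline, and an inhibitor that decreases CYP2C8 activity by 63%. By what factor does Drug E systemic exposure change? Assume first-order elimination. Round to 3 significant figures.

0.446

The CYP2E1 pathway (47% of clearance) is boosted to 3.8× activity: 0.47 × 3.8 = 1.786.
The CYP2C8 pathway (12% of clearance) drops to 0.37× activity: 0.12 × 0.37 = 0.0444.
The remaining 41% of clearance is unaffected.
CL_new/CL_old = 1.786 + 0.0444 + 0.41 = 2.2404.
Because systemic exposure varies inversely with clearance, the combined effect is 1 / 2.2404 = 0.446.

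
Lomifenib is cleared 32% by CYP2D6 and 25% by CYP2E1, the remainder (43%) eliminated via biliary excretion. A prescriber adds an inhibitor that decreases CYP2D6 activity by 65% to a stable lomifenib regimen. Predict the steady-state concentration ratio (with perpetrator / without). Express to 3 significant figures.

The CYP2D6 pathway (32% of clearance) falls to 0.35× activity: 0.32 × 0.35 = 0.112.
CYP2E1 (25%) and the residual 43% are unaffected.
Relative clearance = 0.112 + 0.25 + 0.43 = 0.792.
Steady-state concentration ratio = CL_old/CL_new = 1 / 0.792 = 1.26.

1.26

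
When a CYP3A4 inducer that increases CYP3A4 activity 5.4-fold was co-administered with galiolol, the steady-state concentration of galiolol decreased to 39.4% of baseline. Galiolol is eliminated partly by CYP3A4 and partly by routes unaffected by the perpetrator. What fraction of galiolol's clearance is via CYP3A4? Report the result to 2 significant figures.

CL'/CL = 1 / 0.394 = 2.538
5.4·fm + (1 − fm) = 2.538
fm = (2.538 − 1) / (5.4 − 1) = 0.35

0.35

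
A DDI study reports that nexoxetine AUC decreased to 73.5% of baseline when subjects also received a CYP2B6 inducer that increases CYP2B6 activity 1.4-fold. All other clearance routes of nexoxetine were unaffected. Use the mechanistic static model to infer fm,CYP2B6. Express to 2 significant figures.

0.90

Call the CYP2B6 fraction fm. After the interaction, CL_new/CL_old = fm × 1.4 + (1 − fm).
AUC ratio = 1 / (new CL fraction), so new CL fraction = 1 / 0.735 = 1.361.
fm × 1.4 + 1 − fm = 1.361  ⇒  fm × (1.4 − 1) = 0.3605  ⇒  fm = 0.90.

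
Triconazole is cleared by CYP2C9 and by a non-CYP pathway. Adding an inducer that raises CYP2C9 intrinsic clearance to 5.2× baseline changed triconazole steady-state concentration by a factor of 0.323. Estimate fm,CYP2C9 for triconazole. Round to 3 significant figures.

0.499

CL'/CL = 1 / 0.323 = 3.096
5.2·fm + (1 − fm) = 3.096
fm = (3.096 − 1) / (5.2 − 1) = 0.499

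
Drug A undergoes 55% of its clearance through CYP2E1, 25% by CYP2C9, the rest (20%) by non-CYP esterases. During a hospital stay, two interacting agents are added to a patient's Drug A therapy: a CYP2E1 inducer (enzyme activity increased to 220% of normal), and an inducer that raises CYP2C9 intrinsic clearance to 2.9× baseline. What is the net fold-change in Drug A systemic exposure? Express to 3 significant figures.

The CYP2E1 pathway (55% of clearance) rises to 2.2× activity: 0.55 × 2.2 = 1.21.
The CYP2C9 pathway (25% of clearance) is boosted to 2.9× activity: 0.25 × 2.9 = 0.725.
Non-CYP routes (20%) are unchanged.
CL_new/CL_old = 1.21 + 0.725 + 0.2 = 2.135.
Net systemic exposure ratio = 1 / 2.135 = 0.468.

0.468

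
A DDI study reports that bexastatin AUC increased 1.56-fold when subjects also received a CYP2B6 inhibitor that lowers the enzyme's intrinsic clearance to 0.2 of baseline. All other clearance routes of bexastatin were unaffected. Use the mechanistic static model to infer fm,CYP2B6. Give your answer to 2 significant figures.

0.45

CL'/CL = 1 / 1.56 = 0.641
0.2·fm + (1 − fm) = 0.641
fm = (0.641 − 1) / (0.2 − 1) = 0.45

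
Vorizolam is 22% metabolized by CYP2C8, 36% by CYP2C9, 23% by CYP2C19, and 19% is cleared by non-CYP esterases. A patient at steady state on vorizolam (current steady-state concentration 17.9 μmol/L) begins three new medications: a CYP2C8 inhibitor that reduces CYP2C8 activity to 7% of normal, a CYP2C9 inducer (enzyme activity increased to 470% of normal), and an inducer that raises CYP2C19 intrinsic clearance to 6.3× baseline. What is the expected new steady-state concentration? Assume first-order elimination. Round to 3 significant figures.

The CYP2C8 pathway (22% of clearance) is reduced to 0.07× activity: 0.22 × 0.07 = 0.0154.
The CYP2C9 pathway (36% of clearance) rises to 4.7× activity: 0.36 × 4.7 = 1.692.
The CYP2C19 pathway (23% of clearance) is boosted to 6.3× activity: 0.23 × 6.3 = 1.449.
The remaining 19% of clearance is unaffected.
Relative clearance = 0.0154 + 1.692 + 1.449 + 0.19 = 3.3464.
New steady-state concentration = 17.9 / 3.3464 = 5.35 μmol/L (concentration scales inversely with clearance).

5.35 μmol/L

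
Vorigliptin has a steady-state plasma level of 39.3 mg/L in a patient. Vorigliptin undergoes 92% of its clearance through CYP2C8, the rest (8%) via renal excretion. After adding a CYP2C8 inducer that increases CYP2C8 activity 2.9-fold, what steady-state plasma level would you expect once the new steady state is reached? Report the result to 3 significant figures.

14.3 mg/L

The CYP2C8 pathway (92% of clearance) rises to 2.9× activity: 0.92 × 2.9 = 2.668.
Non-CYP routes (8%) are unchanged.
New clearance relative to baseline: 2.668 + 0.08 = 2.748.
Steady-state plasma level ∝ 1/CL, so new value = 39.3 / 2.748 = 14.3 mg/L.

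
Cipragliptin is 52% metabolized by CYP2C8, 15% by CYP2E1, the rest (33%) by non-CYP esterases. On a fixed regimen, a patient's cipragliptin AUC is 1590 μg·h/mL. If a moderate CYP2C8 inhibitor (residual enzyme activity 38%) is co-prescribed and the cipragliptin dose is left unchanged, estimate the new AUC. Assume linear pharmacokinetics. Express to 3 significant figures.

CYP2C8: 0.52 × 0.38 = 0.1976
CYP2E1: 0.15 (unchanged)
Other: 0.33 (unchanged)
Relative clearance = 0.1976 + 0.15 + 0.33 = 0.6776.
With dosing unchanged, AUC scales as 1/CL: 1590 / 0.6776 = 2.35 × 10³ μg·h/mL.

2.35 × 10³ μg·h/mL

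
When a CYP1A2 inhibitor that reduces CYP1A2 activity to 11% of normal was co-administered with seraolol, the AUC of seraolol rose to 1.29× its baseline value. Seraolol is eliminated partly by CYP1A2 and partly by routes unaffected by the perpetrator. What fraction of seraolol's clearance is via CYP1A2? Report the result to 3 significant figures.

0.253

Let x = fm,CYP1A2. Because AUC ∝ 1/CL, relative clearance fell to 1/1.29 = 0.7752.
Setting x·0.11 + (1 − x) = 0.7752 and solving: x = (0.7752 − 1)/(0.11 − 1) = 0.253.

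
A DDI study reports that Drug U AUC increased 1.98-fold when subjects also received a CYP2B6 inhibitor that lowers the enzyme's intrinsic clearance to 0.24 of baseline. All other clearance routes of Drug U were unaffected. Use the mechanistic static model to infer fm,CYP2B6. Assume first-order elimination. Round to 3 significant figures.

0.651

Let x = fm,CYP2B6. Because AUC ∝ 1/CL, relative clearance fell to 1/1.98 = 0.5051.
Only the CYP2B6 route changed, so 0.5051 = x·0.24 + (1 − x), giving x = 0.651.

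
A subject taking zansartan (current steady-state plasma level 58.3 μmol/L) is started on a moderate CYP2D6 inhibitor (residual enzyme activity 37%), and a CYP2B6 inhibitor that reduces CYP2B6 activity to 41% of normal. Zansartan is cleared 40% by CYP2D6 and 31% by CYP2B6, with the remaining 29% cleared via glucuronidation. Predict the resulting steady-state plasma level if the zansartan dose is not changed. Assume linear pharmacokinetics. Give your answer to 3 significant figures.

103 μmol/L

The CYP2D6 pathway (40% of clearance) drops to 0.37× activity: 0.4 × 0.37 = 0.148.
The CYP2B6 pathway (31% of clearance) drops to 0.41× activity: 0.31 × 0.41 = 0.1271.
The remaining 29% of clearance is unaffected.
New clearance relative to baseline: 0.148 + 0.1271 + 0.29 = 0.5651.
Steady-state plasma level ∝ 1/CL: new value = 58.3 / 0.5651 = 103 μmol/L.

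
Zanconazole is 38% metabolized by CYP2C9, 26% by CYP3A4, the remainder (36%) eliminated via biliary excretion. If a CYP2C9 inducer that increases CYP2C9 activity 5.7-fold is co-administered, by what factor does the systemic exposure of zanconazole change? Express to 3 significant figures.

CYP2C9: 0.38 × 5.7 = 2.166
CYP3A4: 0.26 (unchanged)
Other: 0.36 (unchanged)
Relative clearance = 2.166 + 0.26 + 0.36 = 2.786.
Systemic exposure ratio = CL_old/CL_new = 1 / 2.786 = 0.359.

0.359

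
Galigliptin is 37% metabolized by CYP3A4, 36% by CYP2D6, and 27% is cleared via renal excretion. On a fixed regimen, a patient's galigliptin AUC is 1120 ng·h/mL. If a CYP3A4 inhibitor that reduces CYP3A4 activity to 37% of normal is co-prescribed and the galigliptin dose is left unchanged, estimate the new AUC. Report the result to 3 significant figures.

The CYP3A4 pathway (37% of clearance) falls to 0.37× activity: 0.37 × 0.37 = 0.1369.
CYP2D6 (36%) and the residual 27% are unaffected.
CL_new/CL_old = 0.1369 + 0.36 + 0.27 = 0.7669.
New AUC = baseline ÷ relative clearance = 1120 / 0.7669 = 1.46 × 10³ ng·h/mL.

1.46 × 10³ ng·h/mL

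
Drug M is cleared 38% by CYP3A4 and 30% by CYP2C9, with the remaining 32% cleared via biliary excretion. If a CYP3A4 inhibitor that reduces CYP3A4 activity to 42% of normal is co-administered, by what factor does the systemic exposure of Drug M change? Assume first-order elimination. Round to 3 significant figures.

The CYP3A4 pathway (38% of clearance) falls to 0.42× activity: 0.38 × 0.42 = 0.1596.
CYP2C9 (30%) and the residual 32% are unaffected.
CL_new/CL_old = 0.1596 + 0.3 + 0.32 = 0.7796.
Systemic exposure ratio = CL_old/CL_new = 1 / 0.7796 = 1.28.

1.28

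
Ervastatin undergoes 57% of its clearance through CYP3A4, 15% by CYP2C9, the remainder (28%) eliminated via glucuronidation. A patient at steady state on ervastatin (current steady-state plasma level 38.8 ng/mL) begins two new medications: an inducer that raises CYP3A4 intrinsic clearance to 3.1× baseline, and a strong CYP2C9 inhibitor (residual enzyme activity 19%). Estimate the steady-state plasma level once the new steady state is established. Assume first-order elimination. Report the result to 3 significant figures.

The CYP3A4 pathway (57% of clearance) rises to 3.1× activity: 0.57 × 3.1 = 1.767.
The CYP2C9 pathway (15% of clearance) drops to 0.19× activity: 0.15 × 0.19 = 0.0285.
Non-CYP routes (28%) are unchanged.
Relative clearance = 1.767 + 0.0285 + 0.28 = 2.0755.
Steady-state plasma level ∝ 1/CL: new value = 38.8 / 2.0755 = 18.7 ng/mL.

18.7 ng/mL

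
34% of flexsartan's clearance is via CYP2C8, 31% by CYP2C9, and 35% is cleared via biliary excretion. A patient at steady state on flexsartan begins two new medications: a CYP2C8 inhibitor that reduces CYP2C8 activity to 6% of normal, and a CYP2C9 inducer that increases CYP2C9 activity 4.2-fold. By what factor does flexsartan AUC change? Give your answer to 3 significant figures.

0.598

CYP2C8: 0.34 × 0.06 = 0.0204
CYP2C9: 0.31 × 4.2 = 1.302
Other: 0.35 (unchanged)
Relative clearance = 0.0204 + 1.302 + 0.35 = 1.6724.
Net AUC ratio = 1 / 1.6724 = 0.598.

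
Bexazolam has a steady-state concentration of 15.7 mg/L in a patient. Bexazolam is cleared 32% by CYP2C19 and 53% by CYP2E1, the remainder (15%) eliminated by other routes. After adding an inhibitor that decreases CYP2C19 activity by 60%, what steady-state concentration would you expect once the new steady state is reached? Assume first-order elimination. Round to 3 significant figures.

The CYP2C19 pathway (32% of clearance) drops to 0.4× activity: 0.32 × 0.4 = 0.128.
CYP2E1 (53%) and the residual 15% are unaffected.
New clearance relative to baseline: 0.128 + 0.53 + 0.15 = 0.808.
New steady-state concentration = baseline ÷ relative clearance = 15.7 / 0.808 = 19.4 mg/L.

19.4 mg/L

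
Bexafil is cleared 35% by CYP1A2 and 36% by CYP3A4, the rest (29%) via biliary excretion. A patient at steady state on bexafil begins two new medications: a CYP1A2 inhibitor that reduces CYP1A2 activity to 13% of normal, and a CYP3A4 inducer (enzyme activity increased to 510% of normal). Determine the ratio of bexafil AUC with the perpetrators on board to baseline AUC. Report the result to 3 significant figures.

0.461

The CYP1A2 pathway (35% of clearance) is reduced to 0.13× activity: 0.35 × 0.13 = 0.0455.
The CYP3A4 pathway (36% of clearance) increases to 5.1× activity: 0.36 × 5.1 = 1.836.
The remaining 29% of clearance is unaffected.
New clearance relative to baseline: 0.0455 + 1.836 + 0.29 = 2.1715.
AUC ∝ 1/CL: fold-change = 1 / 2.1715 = 0.461.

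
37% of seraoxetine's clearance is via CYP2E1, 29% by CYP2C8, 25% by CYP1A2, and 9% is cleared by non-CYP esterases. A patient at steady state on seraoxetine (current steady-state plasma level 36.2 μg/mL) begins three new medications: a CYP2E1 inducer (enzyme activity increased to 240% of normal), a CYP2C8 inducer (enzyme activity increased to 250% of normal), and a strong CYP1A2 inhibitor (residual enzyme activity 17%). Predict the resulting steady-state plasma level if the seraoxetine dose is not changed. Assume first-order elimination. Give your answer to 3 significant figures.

20.7 μg/mL

CYP2E1: 0.37 × 2.4 = 0.888
CYP2C8: 0.29 × 2.5 = 0.725
CYP1A2: 0.25 × 0.17 = 0.0425
Other: 0.09 (unchanged)
CL_new/CL_old = 0.888 + 0.725 + 0.0425 + 0.09 = 1.7455.
Steady-state plasma level ∝ 1/CL: new value = 36.2 / 1.7455 = 20.7 μg/mL.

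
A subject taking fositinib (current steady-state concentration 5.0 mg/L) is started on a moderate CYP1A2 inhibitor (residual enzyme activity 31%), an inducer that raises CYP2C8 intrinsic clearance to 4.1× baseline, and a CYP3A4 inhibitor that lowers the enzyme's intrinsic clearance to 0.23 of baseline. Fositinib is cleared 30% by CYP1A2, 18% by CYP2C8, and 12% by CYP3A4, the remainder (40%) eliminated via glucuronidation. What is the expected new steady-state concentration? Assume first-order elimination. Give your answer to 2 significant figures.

4.0 mg/L

CYP1A2: 0.3 × 0.31 = 0.093
CYP2C8: 0.18 × 4.1 = 0.738
CYP3A4: 0.12 × 0.23 = 0.0276
Other: 0.4 (unchanged)
CL_new/CL_old = 0.093 + 0.738 + 0.0276 + 0.4 = 1.2586.
New steady-state concentration = 5.0 / 1.2586 = 4.0 mg/L (concentration scales inversely with clearance).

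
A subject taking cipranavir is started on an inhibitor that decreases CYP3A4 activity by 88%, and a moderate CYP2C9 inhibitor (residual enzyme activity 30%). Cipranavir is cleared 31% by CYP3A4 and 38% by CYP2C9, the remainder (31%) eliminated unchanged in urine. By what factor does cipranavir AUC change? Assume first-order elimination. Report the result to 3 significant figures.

2.17

The CYP3A4 pathway (31% of clearance) drops to 0.12× activity: 0.31 × 0.12 = 0.0372.
The CYP2C9 pathway (38% of clearance) is reduced to 0.3× activity: 0.38 × 0.3 = 0.114.
Non-CYP routes (31%) are unchanged.
CL_new/CL_old = 0.0372 + 0.114 + 0.31 = 0.4612.
AUC ∝ 1/CL: fold-change = 1 / 0.4612 = 2.17.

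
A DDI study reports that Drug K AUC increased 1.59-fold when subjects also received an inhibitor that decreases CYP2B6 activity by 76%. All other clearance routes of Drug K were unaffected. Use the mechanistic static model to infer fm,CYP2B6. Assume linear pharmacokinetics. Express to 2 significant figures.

Write x for the fraction cleared via CYP2B6. The observed AUC change means clearance fell to 1/1.59 = 0.6289 of baseline.
Only the CYP2B6 route changed, so 0.6289 = x·0.24 + (1 − x), giving x = 0.49.

0.49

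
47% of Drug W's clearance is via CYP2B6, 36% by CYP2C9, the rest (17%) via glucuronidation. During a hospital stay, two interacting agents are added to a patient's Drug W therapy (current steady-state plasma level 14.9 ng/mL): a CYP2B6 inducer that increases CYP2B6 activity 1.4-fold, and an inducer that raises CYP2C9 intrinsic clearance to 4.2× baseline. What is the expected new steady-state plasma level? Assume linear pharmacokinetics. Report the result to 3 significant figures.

The CYP2B6 pathway (47% of clearance) rises to 1.4× activity: 0.47 × 1.4 = 0.658.
The CYP2C9 pathway (36% of clearance) rises to 4.2× activity: 0.36 × 4.2 = 1.512.
Non-CYP routes (17%) are unchanged.
Relative clearance = 0.658 + 1.512 + 0.17 = 2.34.
Dividing the baseline by the relative clearance: 14.9 / 2.34 = 6.37 ng/mL.

6.37 ng/mL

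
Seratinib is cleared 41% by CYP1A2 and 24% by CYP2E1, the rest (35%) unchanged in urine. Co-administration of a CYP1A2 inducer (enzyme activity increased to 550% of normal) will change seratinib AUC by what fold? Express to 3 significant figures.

The CYP1A2 pathway (41% of clearance) increases to 5.5× activity: 0.41 × 5.5 = 2.255.
CYP2E1 (24%) and the residual 35% are unaffected.
New clearance relative to baseline: 2.255 + 0.24 + 0.35 = 2.845.
Since AUC ∝ 1/CL, the ratio is 1 / 2.845 = 0.351.

0.351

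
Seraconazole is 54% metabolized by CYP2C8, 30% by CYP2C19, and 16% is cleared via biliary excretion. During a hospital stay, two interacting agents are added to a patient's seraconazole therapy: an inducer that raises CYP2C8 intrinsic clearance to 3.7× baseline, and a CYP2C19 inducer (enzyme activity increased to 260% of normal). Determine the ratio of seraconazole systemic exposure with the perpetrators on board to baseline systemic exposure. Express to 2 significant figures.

The CYP2C8 pathway (54% of clearance) increases to 3.7× activity: 0.54 × 3.7 = 1.998.
The CYP2C19 pathway (30% of clearance) rises to 2.6× activity: 0.3 × 2.6 = 0.78.
Non-CYP routes (16%) are unchanged.
New clearance relative to baseline: 1.998 + 0.78 + 0.16 = 2.938.
Because systemic exposure varies inversely with clearance, the combined effect is 1 / 2.938 = 0.34.

0.34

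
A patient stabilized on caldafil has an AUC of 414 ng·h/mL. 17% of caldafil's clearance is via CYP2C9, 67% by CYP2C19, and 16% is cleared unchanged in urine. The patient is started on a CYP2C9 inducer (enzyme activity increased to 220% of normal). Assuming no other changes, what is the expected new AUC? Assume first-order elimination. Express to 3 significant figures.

344 ng·h/mL

CYP2C9: 0.17 × 2.2 = 0.374
CYP2C19: 0.67 (unchanged)
Other: 0.16 (unchanged)
New clearance relative to baseline: 0.374 + 0.67 + 0.16 = 1.204.
New AUC = baseline ÷ relative clearance = 414 / 1.204 = 344 ng·h/mL.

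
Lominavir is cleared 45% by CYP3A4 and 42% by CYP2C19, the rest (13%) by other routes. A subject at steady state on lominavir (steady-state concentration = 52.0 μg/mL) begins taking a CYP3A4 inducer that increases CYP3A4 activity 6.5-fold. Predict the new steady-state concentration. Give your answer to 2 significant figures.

15 μg/mL

CYP3A4: 0.45 × 6.5 = 2.925
CYP2C19: 0.42 (unchanged)
Other: 0.13 (unchanged)
Relative clearance = 2.925 + 0.42 + 0.13 = 3.475.
With dosing unchanged, steady-state concentration scales as 1/CL: 52.0 / 3.475 = 15 μg/mL.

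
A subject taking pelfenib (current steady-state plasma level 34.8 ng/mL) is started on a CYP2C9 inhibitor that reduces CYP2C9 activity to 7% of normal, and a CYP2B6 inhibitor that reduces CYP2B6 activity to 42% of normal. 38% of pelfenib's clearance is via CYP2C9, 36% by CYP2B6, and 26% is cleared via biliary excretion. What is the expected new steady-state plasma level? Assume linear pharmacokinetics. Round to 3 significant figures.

79.5 ng/mL

CYP2C9: 0.38 × 0.07 = 0.0266
CYP2B6: 0.36 × 0.42 = 0.1512
Other: 0.26 (unchanged)
CL_new/CL_old = 0.0266 + 0.1512 + 0.26 = 0.4378.
Steady-state plasma level ∝ 1/CL: new value = 34.8 / 0.4378 = 79.5 ng/mL.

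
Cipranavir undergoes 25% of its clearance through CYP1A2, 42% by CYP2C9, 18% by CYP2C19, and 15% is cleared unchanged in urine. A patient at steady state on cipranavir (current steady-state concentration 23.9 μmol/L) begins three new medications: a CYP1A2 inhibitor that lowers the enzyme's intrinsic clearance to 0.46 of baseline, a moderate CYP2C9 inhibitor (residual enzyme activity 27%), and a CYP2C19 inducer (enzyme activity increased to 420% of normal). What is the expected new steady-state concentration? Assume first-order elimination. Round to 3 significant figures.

21.1 μmol/L

CYP1A2: 0.25 × 0.46 = 0.115
CYP2C9: 0.42 × 0.27 = 0.1134
CYP2C19: 0.18 × 4.2 = 0.756
Other: 0.15 (unchanged)
New clearance relative to baseline: 0.115 + 0.1134 + 0.756 + 0.15 = 1.1344.
Steady-state concentration ∝ 1/CL: new value = 23.9 / 1.1344 = 21.1 μmol/L.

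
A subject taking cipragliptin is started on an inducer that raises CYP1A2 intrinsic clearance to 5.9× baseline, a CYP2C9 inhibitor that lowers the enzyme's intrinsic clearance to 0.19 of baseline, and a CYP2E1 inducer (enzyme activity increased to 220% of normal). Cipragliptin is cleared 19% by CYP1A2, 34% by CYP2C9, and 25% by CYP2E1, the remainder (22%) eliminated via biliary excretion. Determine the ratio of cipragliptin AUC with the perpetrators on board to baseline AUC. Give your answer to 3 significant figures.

0.511

The CYP1A2 pathway (19% of clearance) is boosted to 5.9× activity: 0.19 × 5.9 = 1.121.
The CYP2C9 pathway (34% of clearance) drops to 0.19× activity: 0.34 × 0.19 = 0.0646.
The CYP2E1 pathway (25% of clearance) is boosted to 2.2× activity: 0.25 × 2.2 = 0.55.
Non-CYP routes (22%) are unchanged.
New clearance relative to baseline: 1.121 + 0.0646 + 0.55 + 0.22 = 1.9556.
Because AUC varies inversely with clearance, the combined effect is 1 / 1.9556 = 0.511.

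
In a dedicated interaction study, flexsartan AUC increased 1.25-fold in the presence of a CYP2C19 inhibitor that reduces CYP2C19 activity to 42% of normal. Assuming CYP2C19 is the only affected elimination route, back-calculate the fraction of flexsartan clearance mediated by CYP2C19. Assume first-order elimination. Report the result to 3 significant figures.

Let fm be the CYP2C19 fraction. New clearance relative to baseline = fm × 0.42 + (1 − fm).
AUC ratio = 1 / (new CL fraction), so new CL fraction = 1 / 1.25 = 0.8.
fm × 0.42 + 1 − fm = 0.8  ⇒  fm × (0.42 − 1) = −0.2  ⇒  fm = 0.345.

0.345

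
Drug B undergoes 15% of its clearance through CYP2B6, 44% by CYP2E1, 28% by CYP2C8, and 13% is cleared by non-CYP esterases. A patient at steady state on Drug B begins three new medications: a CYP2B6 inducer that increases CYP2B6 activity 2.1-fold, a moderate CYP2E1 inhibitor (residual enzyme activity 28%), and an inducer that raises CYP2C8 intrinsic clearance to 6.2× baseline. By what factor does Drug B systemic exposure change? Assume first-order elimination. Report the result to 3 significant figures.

0.434

The CYP2B6 pathway (15% of clearance) rises to 2.1× activity: 0.15 × 2.1 = 0.315.
The CYP2E1 pathway (44% of clearance) drops to 0.28× activity: 0.44 × 0.28 = 0.1232.
The CYP2C8 pathway (28% of clearance) is boosted to 6.2× activity: 0.28 × 6.2 = 1.736.
Non-CYP routes (13%) are unchanged.
New clearance relative to baseline: 0.315 + 0.1232 + 1.736 + 0.13 = 2.3042.
Because systemic exposure varies inversely with clearance, the combined effect is 1 / 2.3042 = 0.434.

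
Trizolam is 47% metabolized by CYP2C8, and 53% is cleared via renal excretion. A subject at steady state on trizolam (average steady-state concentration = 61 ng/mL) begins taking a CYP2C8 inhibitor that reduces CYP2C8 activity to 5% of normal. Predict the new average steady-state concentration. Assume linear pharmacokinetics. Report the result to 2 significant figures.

The CYP2C8 pathway (47% of clearance) falls to 0.05× activity: 0.47 × 0.05 = 0.0235.
Non-CYP routes (53%) are unchanged.
Relative clearance = 0.0235 + 0.53 = 0.5535.
New average steady-state concentration = baseline ÷ relative clearance = 61 / 0.5535 = 1.1 × 10² ng/mL.

1.1 × 10² ng/mL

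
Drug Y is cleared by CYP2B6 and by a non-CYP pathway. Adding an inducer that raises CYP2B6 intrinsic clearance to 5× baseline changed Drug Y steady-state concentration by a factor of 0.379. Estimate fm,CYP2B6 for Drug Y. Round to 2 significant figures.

0.41

Let x = fm,CYP2B6. Because steady-state concentration ∝ 1/CL, relative clearance rose to 1/0.379 = 2.639.
Setting x·5 + (1 − x) = 2.639 and solving: x = (2.639 − 1)/(5 − 1) = 0.41.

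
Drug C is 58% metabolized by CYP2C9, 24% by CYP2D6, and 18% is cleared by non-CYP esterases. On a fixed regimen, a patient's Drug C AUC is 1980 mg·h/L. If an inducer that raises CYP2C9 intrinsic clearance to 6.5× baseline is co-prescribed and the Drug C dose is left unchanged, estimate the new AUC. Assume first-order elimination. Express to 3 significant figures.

473 mg·h/L

The CYP2C9 pathway (58% of clearance) rises to 6.5× activity: 0.58 × 6.5 = 3.77.
CYP2D6 (24%) and the residual 18% are unaffected.
Relative clearance = 3.77 + 0.24 + 0.18 = 4.19.
New AUC = baseline ÷ relative clearance = 1980 / 4.19 = 473 mg·h/L.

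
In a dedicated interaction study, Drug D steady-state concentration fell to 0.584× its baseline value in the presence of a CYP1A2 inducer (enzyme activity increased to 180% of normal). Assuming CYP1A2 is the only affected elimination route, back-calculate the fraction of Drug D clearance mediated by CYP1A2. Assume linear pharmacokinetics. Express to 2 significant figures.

0.89

Write x for the fraction cleared via CYP1A2. The observed steady-state concentration change means clearance rose to 1/0.584 = 1.712 of baseline.
Only the CYP1A2 route changed, so 1.712 = x·1.8 + (1 − x), giving x = 0.89.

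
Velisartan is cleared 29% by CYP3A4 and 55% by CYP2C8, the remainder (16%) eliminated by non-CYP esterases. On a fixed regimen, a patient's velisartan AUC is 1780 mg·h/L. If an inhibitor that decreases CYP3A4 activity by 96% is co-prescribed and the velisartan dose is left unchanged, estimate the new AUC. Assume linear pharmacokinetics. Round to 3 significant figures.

2.47 × 10³ mg·h/L

The CYP3A4 pathway (29% of clearance) falls to 0.04× activity: 0.29 × 0.04 = 0.0116.
CYP2C8 (55%) and the residual 16% are unaffected.
Relative clearance = 0.0116 + 0.55 + 0.16 = 0.7216.
AUC ∝ 1/CL, so new value = 1780 / 0.7216 = 2.47 × 10³ mg·h/L.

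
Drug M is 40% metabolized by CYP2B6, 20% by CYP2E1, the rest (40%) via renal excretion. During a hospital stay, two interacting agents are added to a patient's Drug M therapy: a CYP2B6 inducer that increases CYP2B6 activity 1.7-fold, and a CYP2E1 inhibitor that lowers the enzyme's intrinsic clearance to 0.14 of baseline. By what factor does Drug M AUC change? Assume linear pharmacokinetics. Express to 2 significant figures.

The CYP2B6 pathway (40% of clearance) is boosted to 1.7× activity: 0.4 × 1.7 = 0.68.
The CYP2E1 pathway (20% of clearance) falls to 0.14× activity: 0.2 × 0.14 = 0.028.
Non-CYP routes (40%) are unchanged.
CL_new/CL_old = 0.68 + 0.028 + 0.4 = 1.108.
Because AUC varies inversely with clearance, the combined effect is 1 / 1.108 = 0.90.

0.90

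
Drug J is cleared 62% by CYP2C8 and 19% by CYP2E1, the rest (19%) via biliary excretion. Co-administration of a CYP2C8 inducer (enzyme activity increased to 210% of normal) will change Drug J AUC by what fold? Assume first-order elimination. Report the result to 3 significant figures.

0.595

The CYP2C8 pathway (62% of clearance) increases to 2.1× activity: 0.62 × 2.1 = 1.302.
CYP2E1 (19%) and the residual 19% are unaffected.
CL_new/CL_old = 1.302 + 0.19 + 0.19 = 1.682.
AUC ratio = CL_old/CL_new = 1 / 1.682 = 0.595.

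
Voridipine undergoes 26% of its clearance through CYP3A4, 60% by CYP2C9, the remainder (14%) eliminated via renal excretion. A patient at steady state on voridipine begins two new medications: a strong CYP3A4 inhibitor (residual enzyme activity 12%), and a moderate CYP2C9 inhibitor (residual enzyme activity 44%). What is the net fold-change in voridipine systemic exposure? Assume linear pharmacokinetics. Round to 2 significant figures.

2.3

CYP3A4: 0.26 × 0.12 = 0.0312
CYP2C9: 0.6 × 0.44 = 0.264
Other: 0.14 (unchanged)
CL_new/CL_old = 0.0312 + 0.264 + 0.14 = 0.4352.
Systemic exposure ∝ 1/CL: fold-change = 1 / 0.4352 = 2.3.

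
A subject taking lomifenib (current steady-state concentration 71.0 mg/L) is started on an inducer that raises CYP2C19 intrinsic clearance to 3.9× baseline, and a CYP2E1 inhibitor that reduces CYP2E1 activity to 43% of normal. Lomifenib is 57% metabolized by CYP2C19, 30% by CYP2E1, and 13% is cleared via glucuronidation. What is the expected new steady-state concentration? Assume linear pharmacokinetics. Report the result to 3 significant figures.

28.6 mg/L

The CYP2C19 pathway (57% of clearance) rises to 3.9× activity: 0.57 × 3.9 = 2.223.
The CYP2E1 pathway (30% of clearance) drops to 0.43× activity: 0.3 × 0.43 = 0.129.
The remaining 13% of clearance is unaffected.
New clearance relative to baseline: 2.223 + 0.129 + 0.13 = 2.482.
New steady-state concentration = 71.0 / 2.482 = 28.6 mg/L (concentration scales inversely with clearance).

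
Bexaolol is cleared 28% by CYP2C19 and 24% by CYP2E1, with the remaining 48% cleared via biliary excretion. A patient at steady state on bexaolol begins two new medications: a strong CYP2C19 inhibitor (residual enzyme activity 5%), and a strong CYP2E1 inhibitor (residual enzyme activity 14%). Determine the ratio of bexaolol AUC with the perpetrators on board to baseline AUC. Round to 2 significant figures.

1.9

The CYP2C19 pathway (28% of clearance) is reduced to 0.05× activity: 0.28 × 0.05 = 0.014.
The CYP2E1 pathway (24% of clearance) falls to 0.14× activity: 0.24 × 0.14 = 0.0336.
Non-CYP routes (48%) are unchanged.
CL_new/CL_old = 0.014 + 0.0336 + 0.48 = 0.5276.
Net AUC ratio = 1 / 0.5276 = 1.9.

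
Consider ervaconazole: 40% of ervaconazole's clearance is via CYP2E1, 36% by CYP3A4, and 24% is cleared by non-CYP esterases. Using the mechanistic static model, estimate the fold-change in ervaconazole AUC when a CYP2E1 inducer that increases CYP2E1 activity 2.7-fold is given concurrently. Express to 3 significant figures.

0.595

The CYP2E1 pathway (40% of clearance) increases to 2.7× activity: 0.4 × 2.7 = 1.08.
CYP3A4 (36%) and the residual 24% are unaffected.
Relative clearance = 1.08 + 0.36 + 0.24 = 1.68.
AUC is inversely proportional to clearance, so the fold-change is 1 / 1.68 = 0.595.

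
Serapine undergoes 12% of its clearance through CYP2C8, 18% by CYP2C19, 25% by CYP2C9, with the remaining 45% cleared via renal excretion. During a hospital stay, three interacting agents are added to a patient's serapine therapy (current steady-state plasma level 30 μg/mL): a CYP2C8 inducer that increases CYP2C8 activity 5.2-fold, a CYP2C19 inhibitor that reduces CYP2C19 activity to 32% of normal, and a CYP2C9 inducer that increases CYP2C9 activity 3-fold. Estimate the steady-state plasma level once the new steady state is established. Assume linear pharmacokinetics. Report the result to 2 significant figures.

The CYP2C8 pathway (12% of clearance) increases to 5.2× activity: 0.12 × 5.2 = 0.624.
The CYP2C19 pathway (18% of clearance) falls to 0.32× activity: 0.18 × 0.32 = 0.0576.
The CYP2C9 pathway (25% of clearance) increases to 3× activity: 0.25 × 3 = 0.75.
Non-CYP routes (45%) are unchanged.
New clearance relative to baseline: 0.624 + 0.0576 + 0.75 + 0.45 = 1.8816.
Dividing the baseline by the relative clearance: 30 / 1.8816 = 16 μg/mL.

16 μg/mL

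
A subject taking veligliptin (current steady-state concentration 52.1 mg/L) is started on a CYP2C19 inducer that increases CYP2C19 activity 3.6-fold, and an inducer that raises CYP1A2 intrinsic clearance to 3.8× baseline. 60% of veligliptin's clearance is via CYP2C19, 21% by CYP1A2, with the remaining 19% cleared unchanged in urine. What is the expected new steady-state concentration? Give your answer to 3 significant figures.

The CYP2C19 pathway (60% of clearance) rises to 3.6× activity: 0.6 × 3.6 = 2.16.
The CYP1A2 pathway (21% of clearance) increases to 3.8× activity: 0.21 × 3.8 = 0.798.
Non-CYP routes (19%) are unchanged.
New clearance relative to baseline: 2.16 + 0.798 + 0.19 = 3.148.
Steady-state concentration ∝ 1/CL: new value = 52.1 / 3.148 = 16.6 mg/L.

16.6 mg/L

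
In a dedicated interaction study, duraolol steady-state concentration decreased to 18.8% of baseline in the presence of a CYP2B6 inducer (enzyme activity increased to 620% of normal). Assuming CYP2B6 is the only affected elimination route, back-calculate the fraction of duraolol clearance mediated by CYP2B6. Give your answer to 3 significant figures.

0.831

Write x for the fraction cleared via CYP2B6. The observed steady-state concentration change means clearance rose to 1/0.188 = 5.319 of baseline.
Setting x·6.2 + (1 − x) = 5.319 and solving: x = (5.319 − 1)/(6.2 − 1) = 0.831.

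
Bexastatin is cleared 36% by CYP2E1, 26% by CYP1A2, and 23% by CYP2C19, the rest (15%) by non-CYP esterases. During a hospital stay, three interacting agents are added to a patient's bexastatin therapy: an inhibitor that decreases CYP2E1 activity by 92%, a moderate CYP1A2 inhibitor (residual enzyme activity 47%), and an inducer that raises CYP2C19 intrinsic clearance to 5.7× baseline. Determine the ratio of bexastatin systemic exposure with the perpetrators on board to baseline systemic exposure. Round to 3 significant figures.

0.620

The CYP2E1 pathway (36% of clearance) falls to 0.08× activity: 0.36 × 0.08 = 0.0288.
The CYP1A2 pathway (26% of clearance) drops to 0.47× activity: 0.26 × 0.47 = 0.1222.
The CYP2C19 pathway (23% of clearance) is boosted to 5.7× activity: 0.23 × 5.7 = 1.311.
Non-CYP routes (15%) are unchanged.
Relative clearance = 0.0288 + 0.1222 + 1.311 + 0.15 = 1.612.
Systemic exposure ∝ 1/CL: fold-change = 1 / 1.612 = 0.620.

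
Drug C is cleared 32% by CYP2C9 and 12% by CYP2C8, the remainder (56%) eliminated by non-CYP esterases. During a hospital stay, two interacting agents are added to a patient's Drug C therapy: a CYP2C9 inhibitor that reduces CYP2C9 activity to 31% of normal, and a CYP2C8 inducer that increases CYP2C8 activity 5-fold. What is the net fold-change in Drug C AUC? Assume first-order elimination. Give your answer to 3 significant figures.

0.794

The CYP2C9 pathway (32% of clearance) drops to 0.31× activity: 0.32 × 0.31 = 0.0992.
The CYP2C8 pathway (12% of clearance) is boosted to 5× activity: 0.12 × 5 = 0.6.
The remaining 56% of clearance is unaffected.
New clearance relative to baseline: 0.0992 + 0.6 + 0.56 = 1.2592.
Net AUC ratio = 1 / 1.2592 = 0.794.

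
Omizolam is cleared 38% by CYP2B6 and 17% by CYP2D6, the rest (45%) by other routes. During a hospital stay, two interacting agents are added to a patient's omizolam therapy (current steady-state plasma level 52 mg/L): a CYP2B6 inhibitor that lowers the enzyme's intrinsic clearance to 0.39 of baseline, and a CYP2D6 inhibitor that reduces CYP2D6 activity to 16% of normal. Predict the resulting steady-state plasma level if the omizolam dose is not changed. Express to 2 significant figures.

The CYP2B6 pathway (38% of clearance) is reduced to 0.39× activity: 0.38 × 0.39 = 0.1482.
The CYP2D6 pathway (17% of clearance) falls to 0.16× activity: 0.17 × 0.16 = 0.0272.
The remaining 45% of clearance is unaffected.
CL_new/CL_old = 0.1482 + 0.0272 + 0.45 = 0.6254.
Dividing the baseline by the relative clearance: 52 / 0.6254 = 83 mg/L.

83 mg/L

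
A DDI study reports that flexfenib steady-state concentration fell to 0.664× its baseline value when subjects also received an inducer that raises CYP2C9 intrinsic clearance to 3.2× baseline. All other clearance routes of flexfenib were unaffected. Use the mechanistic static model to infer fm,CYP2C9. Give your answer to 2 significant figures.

0.23

Write x for the fraction cleared via CYP2C9. The observed steady-state concentration change means clearance rose to 1/0.664 = 1.506 of baseline.
Only the CYP2C9 route changed, so 1.506 = x·3.2 + (1 − x), giving x = 0.23.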